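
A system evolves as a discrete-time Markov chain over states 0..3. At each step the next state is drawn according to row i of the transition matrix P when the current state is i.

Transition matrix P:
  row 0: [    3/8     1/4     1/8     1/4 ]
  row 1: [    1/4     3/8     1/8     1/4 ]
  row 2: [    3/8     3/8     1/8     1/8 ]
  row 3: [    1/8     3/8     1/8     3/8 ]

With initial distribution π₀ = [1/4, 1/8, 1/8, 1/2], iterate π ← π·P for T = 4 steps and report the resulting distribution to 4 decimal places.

π = [0.2651, 0.3420, 0.1250, 0.2679]

t=0: π = [0.2500, 0.1250, 0.1250, 0.5000]
t=1: π = [0.2344, 0.3438, 0.1250, 0.2969]
t=2: π = [0.2578, 0.3457, 0.1250, 0.2715]
t=3: π = [0.2639, 0.3428, 0.1250, 0.2683]
t=4: π = [0.2651, 0.3420, 0.1250, 0.2679]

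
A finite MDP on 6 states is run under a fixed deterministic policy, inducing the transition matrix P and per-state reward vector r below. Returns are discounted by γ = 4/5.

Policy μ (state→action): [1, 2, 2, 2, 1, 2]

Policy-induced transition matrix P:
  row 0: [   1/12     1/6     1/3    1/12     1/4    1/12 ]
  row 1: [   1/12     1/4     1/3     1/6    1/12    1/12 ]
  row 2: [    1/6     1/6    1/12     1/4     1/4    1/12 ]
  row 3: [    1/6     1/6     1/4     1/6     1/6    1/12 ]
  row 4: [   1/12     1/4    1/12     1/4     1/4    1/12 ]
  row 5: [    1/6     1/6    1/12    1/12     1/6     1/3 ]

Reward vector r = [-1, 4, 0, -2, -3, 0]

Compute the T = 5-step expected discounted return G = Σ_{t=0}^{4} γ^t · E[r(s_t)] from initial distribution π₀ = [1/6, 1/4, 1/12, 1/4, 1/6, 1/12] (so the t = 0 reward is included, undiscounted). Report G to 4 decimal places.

t=0: π = [0.1667, 0.2500, 0.0833, 0.2500, 0.1667, 0.0833], E[r] = -0.1667, γ^t·E[r] = -0.166667, running G = -0.166667
t=1: π = [0.1181, 0.2014, 0.2292, 0.1667, 0.1806, 0.1042], E[r] = -0.1875, γ^t·E[r] = -0.150000, running G = -0.316667
t=2: π = [0.1250, 0.1985, 0.1910, 0.1823, 0.1939, 0.1094], E[r] = -0.2772, γ^t·E[r] = -0.177407, running G = -0.494074
t=3: π = [0.1236, 0.1994, 0.1946, 0.1792, 0.1926, 0.1107], E[r] = -0.2623, γ^t·E[r] = -0.134321, running G = -0.628395
t=4: π = [0.1237, 0.1993, 0.1939, 0.1794, 0.1926, 0.1110], E[r] = -0.2631, γ^t·E[r] = -0.107748, running G = -0.736143

G = -0.7361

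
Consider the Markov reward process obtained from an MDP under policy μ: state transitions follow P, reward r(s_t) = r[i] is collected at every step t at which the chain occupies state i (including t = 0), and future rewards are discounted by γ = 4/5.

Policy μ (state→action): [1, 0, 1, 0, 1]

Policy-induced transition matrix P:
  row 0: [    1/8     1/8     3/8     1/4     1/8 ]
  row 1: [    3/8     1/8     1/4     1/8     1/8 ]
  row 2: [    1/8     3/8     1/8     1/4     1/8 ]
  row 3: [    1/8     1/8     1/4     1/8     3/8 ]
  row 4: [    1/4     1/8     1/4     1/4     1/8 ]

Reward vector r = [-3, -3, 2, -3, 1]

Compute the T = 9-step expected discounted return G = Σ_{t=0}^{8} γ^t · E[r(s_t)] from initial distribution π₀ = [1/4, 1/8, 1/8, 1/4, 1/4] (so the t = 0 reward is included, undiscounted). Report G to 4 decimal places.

t=0: π = [0.2500, 0.1250, 0.1250, 0.2500, 0.2500], E[r] = -1.3750, γ^t·E[r] = -1.375000, running G = -1.375000
t=1: π = [0.1875, 0.1563, 0.2656, 0.2031, 0.1875], E[r] = -0.9219, γ^t·E[r] = -0.737500, running G = -2.112500
t=2: π = [0.1875, 0.1914, 0.2402, 0.2051, 0.1758], E[r] = -1.0957, γ^t·E[r] = -0.701250, running G = -2.813750
t=3: π = [0.1948, 0.1851, 0.2434, 0.2004, 0.1763], E[r] = -1.0779, γ^t·E[r] = -0.551875, running G = -3.365625
t=4: π = [0.1933, 0.1859, 0.2439, 0.2018, 0.1751], E[r] = -1.0799, γ^t·E[r] = -0.442338, running G = -3.807963
t=5: π = [0.1934, 0.1860, 0.2437, 0.2015, 0.1755], E[r] = -1.0798, γ^t·E[r] = -0.353839, running G = -4.161801
t=6: π = [0.1934, 0.1859, 0.2437, 0.2016, 0.1754], E[r] = -1.0799, γ^t·E[r] = -0.283091, running G = -4.444893
t=7: π = [0.1934, 0.1859, 0.2437, 0.2016, 0.1754], E[r] = -1.0799, γ^t·E[r] = -0.226465, running G = -4.671357
t=8: π = [0.1934, 0.1859, 0.2437, 0.2016, 0.1754], E[r] = -1.0799, γ^t·E[r] = -0.181174, running G = -4.852531

G = -4.8525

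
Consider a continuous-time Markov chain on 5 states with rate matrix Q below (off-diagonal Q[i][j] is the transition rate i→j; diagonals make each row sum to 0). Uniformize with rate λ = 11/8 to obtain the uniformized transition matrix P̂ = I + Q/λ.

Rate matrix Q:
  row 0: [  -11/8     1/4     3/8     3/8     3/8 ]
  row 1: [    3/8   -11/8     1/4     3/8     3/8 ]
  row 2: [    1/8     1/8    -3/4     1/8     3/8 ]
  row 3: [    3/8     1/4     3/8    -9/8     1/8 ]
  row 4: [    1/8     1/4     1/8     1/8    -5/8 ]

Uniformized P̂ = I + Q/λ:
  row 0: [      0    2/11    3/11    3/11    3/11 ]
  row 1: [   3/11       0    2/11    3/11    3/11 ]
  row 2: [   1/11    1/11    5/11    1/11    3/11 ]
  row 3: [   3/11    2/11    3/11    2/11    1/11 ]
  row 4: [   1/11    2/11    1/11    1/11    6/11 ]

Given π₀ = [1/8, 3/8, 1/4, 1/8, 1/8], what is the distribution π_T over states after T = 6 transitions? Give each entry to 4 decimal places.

t=0: π = [0.1250, 0.3750, 0.2500, 0.1250, 0.1250]
t=1: π = [0.1705, 0.0909, 0.2614, 0.1932, 0.2841]
t=2: π = [0.1271, 0.1415, 0.2603, 0.1560, 0.3151]
t=3: π = [0.1335, 0.1324, 0.2499, 0.1539, 0.3303]
t=4: π = [0.1308, 0.1350, 0.2461, 0.1532, 0.3348]
t=5: π = [0.1314, 0.1349, 0.2443, 0.1532, 0.3362]
t=6: π = [0.1313, 0.1351, 0.2438, 0.1533, 0.3366]

π = [0.1313, 0.1351, 0.2438, 0.1533, 0.3366]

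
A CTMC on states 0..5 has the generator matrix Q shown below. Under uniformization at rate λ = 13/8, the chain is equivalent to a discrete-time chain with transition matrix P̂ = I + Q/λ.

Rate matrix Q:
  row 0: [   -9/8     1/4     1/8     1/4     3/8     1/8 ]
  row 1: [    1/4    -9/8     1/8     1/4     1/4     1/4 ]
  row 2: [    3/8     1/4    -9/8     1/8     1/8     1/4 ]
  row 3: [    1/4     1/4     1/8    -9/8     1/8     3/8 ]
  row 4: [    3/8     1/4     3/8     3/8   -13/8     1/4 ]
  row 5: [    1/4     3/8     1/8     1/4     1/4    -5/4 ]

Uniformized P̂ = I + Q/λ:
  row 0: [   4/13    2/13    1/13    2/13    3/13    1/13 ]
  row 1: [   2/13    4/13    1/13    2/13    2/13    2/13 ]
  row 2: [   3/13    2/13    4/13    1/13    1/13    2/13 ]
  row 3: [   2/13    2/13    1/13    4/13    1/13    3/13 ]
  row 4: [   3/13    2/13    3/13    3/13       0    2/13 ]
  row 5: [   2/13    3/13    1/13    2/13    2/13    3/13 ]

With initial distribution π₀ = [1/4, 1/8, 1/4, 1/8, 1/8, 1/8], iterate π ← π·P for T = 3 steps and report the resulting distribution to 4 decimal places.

π = [0.2060, 0.1961, 0.1269, 0.1807, 0.1266, 0.1637]

t=0: π = [0.2500, 0.1250, 0.2500, 0.1250, 0.1250, 0.1250]
t=1: π = [0.2212, 0.1827, 0.1538, 0.1635, 0.1250, 0.1538]
t=2: π = [0.2093, 0.1938, 0.1317, 0.1768, 0.1272, 0.1612]
t=3: π = [0.2060, 0.1961, 0.1269, 0.1807, 0.1266, 0.1637]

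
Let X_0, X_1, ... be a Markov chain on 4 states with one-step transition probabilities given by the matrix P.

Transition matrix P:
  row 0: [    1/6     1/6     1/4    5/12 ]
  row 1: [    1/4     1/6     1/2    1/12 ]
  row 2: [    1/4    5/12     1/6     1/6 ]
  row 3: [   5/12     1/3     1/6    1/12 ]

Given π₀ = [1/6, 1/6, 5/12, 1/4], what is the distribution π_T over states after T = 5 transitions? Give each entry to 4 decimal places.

t=0: π = [0.1667, 0.1667, 0.4167, 0.2500]
t=1: π = [0.2778, 0.3125, 0.2361, 0.1736]
t=2: π = [0.2558, 0.2546, 0.2940, 0.1956]
t=3: π = [0.2613, 0.2728, 0.2729, 0.1931]
t=4: π = [0.2604, 0.2671, 0.2794, 0.1932]
t=5: π = [0.2605, 0.2687, 0.2774, 0.1934]

π = [0.2605, 0.2687, 0.2774, 0.1934]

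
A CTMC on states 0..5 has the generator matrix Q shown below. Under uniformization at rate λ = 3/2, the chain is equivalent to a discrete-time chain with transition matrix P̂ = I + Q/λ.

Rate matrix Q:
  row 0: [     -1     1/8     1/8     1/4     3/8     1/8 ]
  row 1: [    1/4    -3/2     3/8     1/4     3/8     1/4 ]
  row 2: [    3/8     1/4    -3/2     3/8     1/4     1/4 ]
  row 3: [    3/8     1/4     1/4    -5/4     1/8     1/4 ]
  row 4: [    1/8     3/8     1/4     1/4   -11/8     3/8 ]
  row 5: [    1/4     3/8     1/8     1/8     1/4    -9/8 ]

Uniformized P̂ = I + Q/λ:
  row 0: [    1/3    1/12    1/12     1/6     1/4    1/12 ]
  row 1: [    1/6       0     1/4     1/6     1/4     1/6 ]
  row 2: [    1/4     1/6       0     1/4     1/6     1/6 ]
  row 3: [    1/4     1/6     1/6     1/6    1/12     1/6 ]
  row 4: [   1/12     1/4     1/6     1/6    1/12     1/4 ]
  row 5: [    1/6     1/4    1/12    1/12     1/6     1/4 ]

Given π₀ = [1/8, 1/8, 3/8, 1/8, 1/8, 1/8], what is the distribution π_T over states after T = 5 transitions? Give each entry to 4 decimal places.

π = [0.2119, 0.1525, 0.1259, 0.1623, 0.1694, 0.1779]

t=0: π = [0.1250, 0.1250, 0.3750, 0.1250, 0.1250, 0.1250]
t=1: π = [0.2188, 0.1563, 0.0938, 0.1875, 0.1667, 0.1771]
t=2: π = [0.2127, 0.1510, 0.1311, 0.1597, 0.1684, 0.1771]
t=3: π = [0.2123, 0.1526, 0.1249, 0.1628, 0.1696, 0.1777]
t=4: π = [0.2119, 0.1525, 0.1261, 0.1623, 0.1694, 0.1779]
t=5: π = [0.2119, 0.1525, 0.1259, 0.1623, 0.1694, 0.1779]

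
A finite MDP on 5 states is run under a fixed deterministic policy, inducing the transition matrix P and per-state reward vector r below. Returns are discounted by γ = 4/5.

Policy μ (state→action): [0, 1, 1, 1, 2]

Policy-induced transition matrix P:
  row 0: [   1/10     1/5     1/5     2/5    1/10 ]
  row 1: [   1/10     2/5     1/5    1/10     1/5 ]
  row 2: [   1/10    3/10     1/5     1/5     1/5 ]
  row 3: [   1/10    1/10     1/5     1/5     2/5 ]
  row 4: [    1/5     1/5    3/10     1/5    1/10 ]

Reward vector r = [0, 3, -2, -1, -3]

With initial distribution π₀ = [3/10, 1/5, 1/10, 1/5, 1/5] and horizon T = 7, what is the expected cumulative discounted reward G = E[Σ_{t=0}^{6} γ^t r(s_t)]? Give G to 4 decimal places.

t=0: π = [0.3000, 0.2000, 0.1000, 0.2000, 0.2000], E[r] = -0.4000, γ^t·E[r] = -0.400000, running G = -0.400000
t=1: π = [0.1200, 0.2300, 0.2200, 0.2400, 0.1900], E[r] = -0.5600, γ^t·E[r] = -0.448000, running G = -0.848000
t=2: π = [0.1190, 0.2440, 0.2190, 0.2010, 0.2170], E[r] = -0.5580, γ^t·E[r] = -0.357120, running G = -1.205120
t=3: π = [0.1217, 0.2506, 0.2217, 0.1994, 0.2066], E[r] = -0.5108, γ^t·E[r] = -0.261530, running G = -1.466650
t=4: π = [0.1207, 0.2524, 0.2207, 0.1993, 0.2071], E[r] = -0.5047, γ^t·E[r] = -0.206725, running G = -1.673375
t=5: π = [0.1207, 0.2526, 0.2207, 0.1989, 0.2071], E[r] = -0.5037, γ^t·E[r] = -0.165065, running G = -1.838440
t=6: π = [0.1207, 0.2527, 0.2207, 0.1989, 0.2070], E[r] = -0.5032, γ^t·E[r] = -0.131909, running G = -1.970348

G = -1.9703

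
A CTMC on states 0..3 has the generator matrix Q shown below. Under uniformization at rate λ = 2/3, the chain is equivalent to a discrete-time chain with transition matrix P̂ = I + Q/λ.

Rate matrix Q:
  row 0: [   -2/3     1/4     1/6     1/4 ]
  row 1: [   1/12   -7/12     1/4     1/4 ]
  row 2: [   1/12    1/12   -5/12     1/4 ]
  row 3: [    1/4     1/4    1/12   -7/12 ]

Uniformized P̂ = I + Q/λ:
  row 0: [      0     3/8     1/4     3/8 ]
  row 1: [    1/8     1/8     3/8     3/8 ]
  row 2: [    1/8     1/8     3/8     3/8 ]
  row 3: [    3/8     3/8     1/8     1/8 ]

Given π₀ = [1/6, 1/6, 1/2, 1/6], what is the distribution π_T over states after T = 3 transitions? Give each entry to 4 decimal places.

π = [0.1742, 0.2454, 0.2783, 0.3021]

t=0: π = [0.1667, 0.1667, 0.5000, 0.1667]
t=1: π = [0.1458, 0.2083, 0.3125, 0.3333]
t=2: π = [0.1901, 0.2448, 0.2734, 0.2917]
t=3: π = [0.1742, 0.2454, 0.2783, 0.3021]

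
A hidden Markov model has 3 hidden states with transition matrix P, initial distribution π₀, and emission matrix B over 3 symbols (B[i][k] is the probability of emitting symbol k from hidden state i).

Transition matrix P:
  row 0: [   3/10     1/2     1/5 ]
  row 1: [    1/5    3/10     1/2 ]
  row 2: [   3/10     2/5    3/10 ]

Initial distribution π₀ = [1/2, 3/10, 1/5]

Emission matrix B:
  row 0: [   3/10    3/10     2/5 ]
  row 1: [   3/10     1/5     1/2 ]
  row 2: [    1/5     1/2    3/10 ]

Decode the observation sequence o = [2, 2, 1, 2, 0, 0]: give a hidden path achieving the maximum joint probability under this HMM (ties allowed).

t=0: δ = [2.000e-01, 1.500e-01, 6.000e-02]  (obs o_0=2)
t=1: δ = [2.400e-02, 5.000e-02, 2.250e-02]  ψ = [0, 0, 1]  (obs o_1=2)
t=2: δ = [3.000e-03, 3.000e-03, 1.250e-02]  ψ = [1, 1, 1]  (obs o_2=1)
t=3: δ = [1.500e-03, 2.500e-03, 1.125e-03]  ψ = [2, 2, 2]  (obs o_3=2)
t=4: δ = [1.500e-04, 2.250e-04, 2.500e-04]  ψ = [1, 0, 1]  (obs o_4=0)
t=5: δ = [2.250e-05, 3.000e-05, 2.250e-05]  ψ = [2, 2, 1]  (obs o_5=0)
backtrack: best end state = 1; path = [0, 1, 2, 1, 2, 1]

path = [0, 1, 2, 1, 2, 1]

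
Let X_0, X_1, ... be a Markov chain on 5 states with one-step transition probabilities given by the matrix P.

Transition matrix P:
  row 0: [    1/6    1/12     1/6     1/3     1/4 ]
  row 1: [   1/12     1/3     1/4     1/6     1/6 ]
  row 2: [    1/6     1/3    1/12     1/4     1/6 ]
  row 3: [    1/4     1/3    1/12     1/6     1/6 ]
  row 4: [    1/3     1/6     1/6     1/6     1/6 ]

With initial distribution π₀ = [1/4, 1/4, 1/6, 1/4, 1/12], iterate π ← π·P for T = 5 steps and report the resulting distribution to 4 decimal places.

t=0: π = [0.2500, 0.2500, 0.1667, 0.2500, 0.0833]
t=1: π = [0.1806, 0.2569, 0.1528, 0.2222, 0.1875]
t=2: π = [0.1950, 0.2569, 0.1568, 0.2095, 0.1817]
t=3: π = [0.1930, 0.2543, 0.1576, 0.2122, 0.1829]
t=4: π = [0.1936, 0.2546, 0.1570, 0.2120, 0.1827]
t=5: π = [0.1936, 0.2545, 0.1571, 0.2120, 0.1828]

π = [0.1936, 0.2545, 0.1571, 0.2120, 0.1828]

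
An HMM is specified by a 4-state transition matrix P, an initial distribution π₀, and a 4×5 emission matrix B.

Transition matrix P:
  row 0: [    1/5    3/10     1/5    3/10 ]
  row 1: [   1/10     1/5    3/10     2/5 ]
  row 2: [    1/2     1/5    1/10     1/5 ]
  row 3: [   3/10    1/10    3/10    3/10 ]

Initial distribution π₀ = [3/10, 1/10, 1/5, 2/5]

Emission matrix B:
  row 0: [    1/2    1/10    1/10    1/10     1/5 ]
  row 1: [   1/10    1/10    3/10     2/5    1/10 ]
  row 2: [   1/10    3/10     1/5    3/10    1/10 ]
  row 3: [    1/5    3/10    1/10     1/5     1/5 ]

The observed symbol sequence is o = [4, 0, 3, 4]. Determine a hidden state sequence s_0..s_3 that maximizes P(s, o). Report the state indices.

path = [3, 0, 1, 3]

t=0: δ = [6.000e-02, 1.000e-02, 2.000e-02, 8.000e-02]  (obs o_0=4)
t=1: δ = [1.200e-02, 1.800e-03, 2.400e-03, 4.800e-03]  ψ = [3, 0, 3, 3]  (obs o_1=0)
t=2: δ = [2.400e-04, 1.440e-03, 7.200e-04, 7.200e-04]  ψ = [0, 0, 0, 0]  (obs o_2=3)
t=3: δ = [7.200e-05, 2.880e-05, 4.320e-05, 1.152e-04]  ψ = [2, 1, 1, 1]  (obs o_3=4)
backtrack: best end state = 3; path = [3, 0, 1, 3]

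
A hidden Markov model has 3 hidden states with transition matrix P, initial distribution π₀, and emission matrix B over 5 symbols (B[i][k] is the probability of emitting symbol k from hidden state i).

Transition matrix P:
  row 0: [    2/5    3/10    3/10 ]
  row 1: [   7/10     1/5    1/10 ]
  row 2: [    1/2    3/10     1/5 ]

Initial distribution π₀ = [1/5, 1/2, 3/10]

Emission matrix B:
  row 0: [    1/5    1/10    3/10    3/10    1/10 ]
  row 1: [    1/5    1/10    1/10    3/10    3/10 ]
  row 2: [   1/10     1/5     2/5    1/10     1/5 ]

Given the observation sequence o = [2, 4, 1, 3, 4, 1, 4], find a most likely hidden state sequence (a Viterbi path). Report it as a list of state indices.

t=0: δ = [6.000e-02, 5.000e-02, 1.200e-01]  (obs o_0=2)
t=1: δ = [6.000e-03, 1.080e-02, 4.800e-03]  ψ = [2, 2, 2]  (obs o_1=4)
t=2: δ = [7.560e-04, 2.160e-04, 3.600e-04]  ψ = [1, 1, 0]  (obs o_2=1)
t=3: δ = [9.072e-05, 6.804e-05, 2.268e-05]  ψ = [0, 0, 0]  (obs o_3=3)
t=4: δ = [4.763e-06, 8.165e-06, 5.443e-06]  ψ = [1, 0, 0]  (obs o_4=4)
t=5: δ = [5.715e-07, 1.633e-07, 2.858e-07]  ψ = [1, 1, 0]  (obs o_5=1)
t=6: δ = [2.286e-08, 5.144e-08, 3.429e-08]  ψ = [0, 0, 0]  (obs o_6=4)
backtrack: best end state = 1; path = [2, 1, 0, 0, 1, 0, 1]

path = [2, 1, 0, 0, 1, 0, 1]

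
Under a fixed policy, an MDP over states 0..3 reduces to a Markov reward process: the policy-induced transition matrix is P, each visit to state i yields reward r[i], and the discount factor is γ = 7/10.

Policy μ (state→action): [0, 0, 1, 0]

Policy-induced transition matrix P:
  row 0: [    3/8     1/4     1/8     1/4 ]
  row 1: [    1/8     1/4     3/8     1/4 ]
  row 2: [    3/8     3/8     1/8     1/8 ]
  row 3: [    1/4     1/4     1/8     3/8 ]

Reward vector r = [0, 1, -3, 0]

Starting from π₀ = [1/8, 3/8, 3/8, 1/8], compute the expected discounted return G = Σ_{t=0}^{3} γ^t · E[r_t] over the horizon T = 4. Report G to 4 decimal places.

t=0: π = [0.1250, 0.3750, 0.3750, 0.1250], E[r] = -0.7500, γ^t·E[r] = -0.750000, running G = -0.750000
t=1: π = [0.2656, 0.2969, 0.2188, 0.2188], E[r] = -0.3594, γ^t·E[r] = -0.251563, running G = -1.001563
t=2: π = [0.2734, 0.2773, 0.1992, 0.2500], E[r] = -0.3203, γ^t·E[r] = -0.156953, running G = -1.158516
t=3: π = [0.2744, 0.2749, 0.1943, 0.2563], E[r] = -0.3081, γ^t·E[r] = -0.105680, running G = -1.264196

G = -1.2642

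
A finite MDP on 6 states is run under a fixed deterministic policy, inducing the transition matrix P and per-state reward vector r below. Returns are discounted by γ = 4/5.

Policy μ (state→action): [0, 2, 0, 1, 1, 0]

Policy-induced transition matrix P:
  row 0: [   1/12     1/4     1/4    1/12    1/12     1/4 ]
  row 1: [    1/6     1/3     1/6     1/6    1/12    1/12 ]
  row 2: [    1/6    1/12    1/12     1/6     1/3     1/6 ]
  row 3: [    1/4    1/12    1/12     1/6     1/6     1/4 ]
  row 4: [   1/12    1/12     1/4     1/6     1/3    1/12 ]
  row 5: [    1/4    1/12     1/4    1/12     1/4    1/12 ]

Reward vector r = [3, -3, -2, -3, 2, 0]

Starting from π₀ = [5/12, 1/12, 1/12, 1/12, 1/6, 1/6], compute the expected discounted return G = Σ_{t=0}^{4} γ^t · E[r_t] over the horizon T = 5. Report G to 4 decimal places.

t=0: π = [0.4167, 0.0833, 0.0833, 0.0833, 0.1667, 0.1667], E[r] = 0.9167, γ^t·E[r] = 0.916667, running G = 0.916667
t=1: π = [0.1389, 0.1736, 0.2153, 0.1181, 0.1806, 0.1736], E[r] = -0.5278, γ^t·E[r] = -0.422222, running G = 0.494444
t=2: π = [0.1644, 0.1499, 0.1800, 0.1406, 0.2211, 0.1441], E[r] = -0.2963, γ^t·E[r] = -0.189630, running G = 0.304815
t=3: π = [0.1583, 0.1482, 0.1841, 0.1410, 0.2193, 0.1492], E[r] = -0.3221, γ^t·E[r] = -0.164938, running G = 0.139877
t=4: π = [0.1594, 0.1468, 0.1835, 0.1410, 0.2208, 0.1485], E[r] = -0.3107, γ^t·E[r] = -0.127249, running G = 0.012627

G = 0.0126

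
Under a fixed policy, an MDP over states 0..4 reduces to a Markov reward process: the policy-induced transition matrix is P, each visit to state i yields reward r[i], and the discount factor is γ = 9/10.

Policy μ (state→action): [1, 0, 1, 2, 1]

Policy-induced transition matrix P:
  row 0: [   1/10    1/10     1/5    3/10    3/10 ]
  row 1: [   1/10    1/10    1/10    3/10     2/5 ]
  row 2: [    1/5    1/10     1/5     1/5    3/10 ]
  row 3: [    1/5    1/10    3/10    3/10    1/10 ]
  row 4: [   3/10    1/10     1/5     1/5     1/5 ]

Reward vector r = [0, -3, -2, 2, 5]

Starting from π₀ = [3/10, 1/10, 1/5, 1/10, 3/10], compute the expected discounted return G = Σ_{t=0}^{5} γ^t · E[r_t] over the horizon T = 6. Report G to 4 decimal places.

t=0: π = [0.3000, 0.1000, 0.2000, 0.1000, 0.3000], E[r] = 1.0000, γ^t·E[r] = 1.000000, running G = 1.000000
t=1: π = [0.1900, 0.1000, 0.2000, 0.2500, 0.2600], E[r] = 1.1000, γ^t·E[r] = 0.990000, running G = 1.990000
t=2: π = [0.1970, 0.1000, 0.2150, 0.2540, 0.2340], E[r] = 0.9480, γ^t·E[r] = 0.767880, running G = 2.757880
t=3: π = [0.1937, 0.1000, 0.2154, 0.2551, 0.2358], E[r] = 0.9584, γ^t·E[r] = 0.698674, running G = 3.456554
t=4: π = [0.1942, 0.1000, 0.2155, 0.2549, 0.2354], E[r] = 0.9557, γ^t·E[r] = 0.627061, running G = 4.083615
t=5: π = [0.1941, 0.1000, 0.2155, 0.2549, 0.2355], E[r] = 0.9563, γ^t·E[r] = 0.564663, running G = 4.648278

G = 4.6483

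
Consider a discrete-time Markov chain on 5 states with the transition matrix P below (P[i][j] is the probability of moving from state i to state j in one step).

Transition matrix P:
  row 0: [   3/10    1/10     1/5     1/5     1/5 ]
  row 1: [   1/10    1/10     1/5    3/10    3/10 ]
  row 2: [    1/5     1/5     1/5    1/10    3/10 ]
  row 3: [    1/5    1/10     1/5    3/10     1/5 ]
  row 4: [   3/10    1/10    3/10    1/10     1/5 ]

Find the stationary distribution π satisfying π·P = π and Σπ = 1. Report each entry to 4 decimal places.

π = [0.2347, 0.1223, 0.2235, 0.1849, 0.2346]

Balance equations π_j = Σ_i π_i·P[i][j]:
  π_0 = 3/10·π_0 + 1/10·π_1 + 1/5·π_2 + 1/5·π_3 + 3/10·π_4
  π_1 = 1/10·π_0 + 1/10·π_1 + 1/5·π_2 + 1/10·π_3 + 1/10·π_4
  π_2 = 1/5·π_0 + 1/5·π_1 + 1/5·π_2 + 1/5·π_3 + 3/10·π_4
  π_3 = 1/5·π_0 + 3/10·π_1 + 1/10·π_2 + 3/10·π_3 + 1/10·π_4
  normalize: π_0 + π_1 + π_2 + π_3 + π_4 = 1
Solving the linear system gives exactly π = [2089/8901, 121/989, 221/989, 1646/8901, 232/989].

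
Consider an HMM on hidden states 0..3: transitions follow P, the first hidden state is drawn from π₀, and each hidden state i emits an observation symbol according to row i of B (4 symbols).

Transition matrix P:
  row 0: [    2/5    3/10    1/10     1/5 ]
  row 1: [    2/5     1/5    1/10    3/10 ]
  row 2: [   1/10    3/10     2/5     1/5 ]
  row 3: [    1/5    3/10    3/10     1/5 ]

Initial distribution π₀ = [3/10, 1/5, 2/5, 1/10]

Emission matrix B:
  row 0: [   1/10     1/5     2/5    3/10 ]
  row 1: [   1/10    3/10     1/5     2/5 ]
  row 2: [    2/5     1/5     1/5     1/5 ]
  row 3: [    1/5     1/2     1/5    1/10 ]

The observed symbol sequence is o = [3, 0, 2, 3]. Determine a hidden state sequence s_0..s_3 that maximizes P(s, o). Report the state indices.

t=0: δ = [9.000e-02, 8.000e-02, 8.000e-02, 1.000e-02]  (obs o_0=3)
t=1: δ = [3.600e-03, 2.700e-03, 1.280e-02, 4.800e-03]  ψ = [0, 0, 2, 1]  (obs o_1=0)
t=2: δ = [5.760e-04, 7.680e-04, 1.024e-03, 5.120e-04]  ψ = [0, 2, 2, 2]  (obs o_2=2)
t=3: δ = [9.216e-05, 1.229e-04, 8.192e-05, 2.304e-05]  ψ = [1, 2, 2, 1]  (obs o_3=3)
backtrack: best end state = 1; path = [2, 2, 2, 1]

path = [2, 2, 2, 1]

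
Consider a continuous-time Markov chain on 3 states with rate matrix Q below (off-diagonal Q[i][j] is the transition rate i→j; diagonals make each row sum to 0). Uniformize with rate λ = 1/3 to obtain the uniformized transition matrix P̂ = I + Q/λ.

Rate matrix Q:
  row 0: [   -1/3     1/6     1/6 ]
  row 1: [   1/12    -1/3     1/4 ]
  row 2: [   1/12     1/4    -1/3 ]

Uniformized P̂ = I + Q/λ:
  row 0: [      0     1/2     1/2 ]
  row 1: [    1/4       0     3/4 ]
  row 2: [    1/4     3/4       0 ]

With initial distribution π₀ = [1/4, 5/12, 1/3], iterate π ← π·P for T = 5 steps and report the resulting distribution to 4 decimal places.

t=0: π = [0.2500, 0.4167, 0.3333]
t=1: π = [0.1875, 0.3750, 0.4375]
t=2: π = [0.2031, 0.4219, 0.3750]
t=3: π = [0.1992, 0.3828, 0.4180]
t=4: π = [0.2002, 0.4131, 0.3867]
t=5: π = [0.2000, 0.3901, 0.4099]

π = [0.2000, 0.3901, 0.4099]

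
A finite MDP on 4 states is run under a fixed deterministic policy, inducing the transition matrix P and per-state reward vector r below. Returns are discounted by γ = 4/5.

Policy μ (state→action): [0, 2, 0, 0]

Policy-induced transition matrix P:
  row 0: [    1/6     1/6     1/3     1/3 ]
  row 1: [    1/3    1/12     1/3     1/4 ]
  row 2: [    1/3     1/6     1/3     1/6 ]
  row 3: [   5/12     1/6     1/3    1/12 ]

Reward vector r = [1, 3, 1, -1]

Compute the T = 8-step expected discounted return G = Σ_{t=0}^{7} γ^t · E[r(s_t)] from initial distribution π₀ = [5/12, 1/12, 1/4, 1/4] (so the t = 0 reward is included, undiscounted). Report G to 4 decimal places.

G = 3.4560

t=0: π = [0.4167, 0.0833, 0.2500, 0.2500], E[r] = 0.6667, γ^t·E[r] = 0.666667, running G = 0.666667
t=1: π = [0.2847, 0.1597, 0.3333, 0.2222], E[r] = 0.8750, γ^t·E[r] = 0.700000, running G = 1.366667
t=2: π = [0.3044, 0.1534, 0.3333, 0.2089], E[r] = 0.8889, γ^t·E[r] = 0.568889, running G = 1.935556
t=3: π = [0.3000, 0.1539, 0.3333, 0.2128], E[r] = 0.8822, γ^t·E[r] = 0.451704, running G = 2.387259
t=4: π = [0.3011, 0.1538, 0.3333, 0.2118], E[r] = 0.8842, γ^t·E[r] = 0.362153, running G = 2.749412
t=5: π = [0.3008, 0.1538, 0.3333, 0.2120], E[r] = 0.8837, γ^t·E[r] = 0.289557, running G = 3.038970
t=6: π = [0.3009, 0.1538, 0.3333, 0.2120], E[r] = 0.8838, γ^t·E[r] = 0.231679, running G = 3.270649
t=7: π = [0.3009, 0.1538, 0.3333, 0.2120], E[r] = 0.8838, γ^t·E[r] = 0.185337, running G = 3.455986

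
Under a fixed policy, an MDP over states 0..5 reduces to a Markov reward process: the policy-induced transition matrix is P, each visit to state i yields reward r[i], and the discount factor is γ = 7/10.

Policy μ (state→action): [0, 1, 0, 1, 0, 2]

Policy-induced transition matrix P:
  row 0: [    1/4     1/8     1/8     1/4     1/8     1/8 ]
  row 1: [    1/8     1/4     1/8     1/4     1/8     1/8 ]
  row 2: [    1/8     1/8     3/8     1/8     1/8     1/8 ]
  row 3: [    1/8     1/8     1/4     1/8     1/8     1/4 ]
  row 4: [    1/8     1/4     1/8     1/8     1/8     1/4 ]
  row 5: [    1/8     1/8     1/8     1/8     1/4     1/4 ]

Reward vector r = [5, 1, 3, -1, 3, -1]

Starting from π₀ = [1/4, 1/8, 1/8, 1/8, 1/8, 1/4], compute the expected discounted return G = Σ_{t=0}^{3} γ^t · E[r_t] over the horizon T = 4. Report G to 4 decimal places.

G = 4.1343

t=0: π = [0.2500, 0.1250, 0.1250, 0.1250, 0.1250, 0.2500], E[r] = 1.7500, γ^t·E[r] = 1.750000, running G = 1.750000
t=1: π = [0.1563, 0.1563, 0.1719, 0.1719, 0.1563, 0.1875], E[r] = 1.5625, γ^t·E[r] = 1.093750, running G = 2.843750
t=2: π = [0.1445, 0.1641, 0.1895, 0.1641, 0.1484, 0.1895], E[r] = 1.5469, γ^t·E[r] = 0.757969, running G = 3.601719
t=3: π = [0.1431, 0.1641, 0.1929, 0.1636, 0.1487, 0.1877], E[r] = 1.5527, γ^t·E[r] = 0.532588, running G = 4.134307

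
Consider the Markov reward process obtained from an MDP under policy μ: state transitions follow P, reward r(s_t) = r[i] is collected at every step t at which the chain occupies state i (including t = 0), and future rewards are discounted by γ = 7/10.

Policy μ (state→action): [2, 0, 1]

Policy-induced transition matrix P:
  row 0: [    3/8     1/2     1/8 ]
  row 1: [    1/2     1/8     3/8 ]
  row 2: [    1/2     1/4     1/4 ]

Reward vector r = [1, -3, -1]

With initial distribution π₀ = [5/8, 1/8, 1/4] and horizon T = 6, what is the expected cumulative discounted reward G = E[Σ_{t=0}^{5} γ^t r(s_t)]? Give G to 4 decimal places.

G = -1.5759

t=0: π = [0.6250, 0.1250, 0.2500], E[r] = 0.0000, γ^t·E[r] = 0.000000, running G = 0.000000
t=1: π = [0.4219, 0.3906, 0.1875], E[r] = -0.9375, γ^t·E[r] = -0.656250, running G = -0.656250
t=2: π = [0.4473, 0.3066, 0.2461], E[r] = -0.7188, γ^t·E[r] = -0.352188, running G = -1.008438
t=3: π = [0.4441, 0.3235, 0.2324], E[r] = -0.7588, γ^t·E[r] = -0.260265, running G = -1.268702
t=4: π = [0.4445, 0.3206, 0.2349], E[r] = -0.7522, γ^t·E[r] = -0.180603, running G = -1.449305
t=5: π = [0.4444, 0.3210, 0.2345], E[r] = -0.7532, γ^t·E[r] = -0.126594, running G = -1.575898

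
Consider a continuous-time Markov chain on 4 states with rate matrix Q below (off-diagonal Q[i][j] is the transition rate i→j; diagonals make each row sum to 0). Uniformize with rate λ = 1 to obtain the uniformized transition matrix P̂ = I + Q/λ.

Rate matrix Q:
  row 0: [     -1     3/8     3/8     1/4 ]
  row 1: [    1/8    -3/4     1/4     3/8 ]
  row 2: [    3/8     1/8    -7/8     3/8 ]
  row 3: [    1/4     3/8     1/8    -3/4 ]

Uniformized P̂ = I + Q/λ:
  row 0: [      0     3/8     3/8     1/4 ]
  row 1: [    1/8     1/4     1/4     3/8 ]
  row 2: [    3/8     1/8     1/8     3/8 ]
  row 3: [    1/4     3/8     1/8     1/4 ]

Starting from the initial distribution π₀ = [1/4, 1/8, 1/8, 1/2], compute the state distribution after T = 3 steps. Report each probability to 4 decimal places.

t=0: π = [0.2500, 0.1250, 0.1250, 0.5000]
t=1: π = [0.1875, 0.3281, 0.2031, 0.2813]
t=2: π = [0.1875, 0.2832, 0.2129, 0.3164]
t=3: π = [0.1943, 0.2864, 0.2073, 0.3120]

π = [0.1943, 0.2864, 0.2073, 0.3120]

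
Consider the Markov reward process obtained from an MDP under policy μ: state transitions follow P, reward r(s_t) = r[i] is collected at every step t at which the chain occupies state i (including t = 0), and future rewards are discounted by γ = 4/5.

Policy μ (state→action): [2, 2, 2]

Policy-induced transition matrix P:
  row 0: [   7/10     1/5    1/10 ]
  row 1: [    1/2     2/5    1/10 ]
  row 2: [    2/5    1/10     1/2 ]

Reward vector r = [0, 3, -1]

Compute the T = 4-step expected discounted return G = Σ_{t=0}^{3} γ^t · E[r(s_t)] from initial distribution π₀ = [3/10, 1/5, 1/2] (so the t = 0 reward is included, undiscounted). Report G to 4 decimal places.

t=0: π = [0.3000, 0.2000, 0.5000], E[r] = 0.1000, γ^t·E[r] = 0.100000, running G = 0.100000
t=1: π = [0.5100, 0.1900, 0.3000], E[r] = 0.2700, γ^t·E[r] = 0.216000, running G = 0.316000
t=2: π = [0.5720, 0.2080, 0.2200], E[r] = 0.4040, γ^t·E[r] = 0.258560, running G = 0.574560
t=3: π = [0.5924, 0.2196, 0.1880], E[r] = 0.4708, γ^t·E[r] = 0.241050, running G = 0.815610

G = 0.8156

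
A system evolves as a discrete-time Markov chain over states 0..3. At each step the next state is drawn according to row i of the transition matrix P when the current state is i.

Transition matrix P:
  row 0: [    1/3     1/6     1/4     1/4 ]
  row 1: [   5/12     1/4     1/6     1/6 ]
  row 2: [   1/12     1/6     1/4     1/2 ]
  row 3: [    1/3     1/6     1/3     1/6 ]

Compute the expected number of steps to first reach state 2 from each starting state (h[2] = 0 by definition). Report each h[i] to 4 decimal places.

h = [3.9539, 4.3410, 0.0000, 3.6498]

First-step conditioning: h[2] = 0; for i ≠ 2, h[i] = 1 + Σ_k P[i][k]·h[k].
  h[0] = 1 + 1/3·h[0] + 1/6·h[1] + 1/4·h[3]
  h[1] = 1 + 5/12·h[0] + 1/4·h[1] + 1/6·h[3]
  h[3] = 1 + 1/3·h[0] + 1/6·h[1] + 1/6·h[3]
Solving the 3×3 linear system over states ≠ 2 gives exactly h = [858/217, 942/217, 0, 792/217] (h[2] = 0 is the target).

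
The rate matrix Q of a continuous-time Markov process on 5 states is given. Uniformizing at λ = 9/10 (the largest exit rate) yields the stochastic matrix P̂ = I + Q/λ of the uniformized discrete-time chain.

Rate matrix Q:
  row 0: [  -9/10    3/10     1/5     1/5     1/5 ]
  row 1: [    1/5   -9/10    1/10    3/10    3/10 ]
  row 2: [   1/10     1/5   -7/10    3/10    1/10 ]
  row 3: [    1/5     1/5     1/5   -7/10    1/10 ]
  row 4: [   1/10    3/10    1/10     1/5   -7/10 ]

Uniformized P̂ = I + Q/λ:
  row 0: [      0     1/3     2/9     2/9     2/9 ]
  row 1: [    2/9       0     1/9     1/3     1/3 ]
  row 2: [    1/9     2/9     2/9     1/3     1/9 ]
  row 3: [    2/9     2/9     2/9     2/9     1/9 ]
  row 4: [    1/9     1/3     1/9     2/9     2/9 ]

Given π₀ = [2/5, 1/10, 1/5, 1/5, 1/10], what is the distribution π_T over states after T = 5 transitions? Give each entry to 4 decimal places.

t=0: π = [0.4000, 0.1000, 0.2000, 0.2000, 0.1000]
t=1: π = [0.1000, 0.2556, 0.2000, 0.2556, 0.1889]
t=2: π = [0.1568, 0.1975, 0.1728, 0.2728, 0.2000]
t=3: π = [0.1460, 0.2180, 0.1781, 0.2634, 0.1947]
t=4: π = [0.1484, 0.2116, 0.1764, 0.2662, 0.1974]
t=5: π = [0.1477, 0.2136, 0.1768, 0.2653, 0.1966]

π = [0.1477, 0.2136, 0.1768, 0.2653, 0.1966]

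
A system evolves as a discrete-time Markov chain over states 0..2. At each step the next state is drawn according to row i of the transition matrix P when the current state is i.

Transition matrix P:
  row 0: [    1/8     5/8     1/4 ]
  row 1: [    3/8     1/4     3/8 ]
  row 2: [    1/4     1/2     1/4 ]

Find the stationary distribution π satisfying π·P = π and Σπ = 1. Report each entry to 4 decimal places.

π = [0.2697, 0.4270, 0.3034]

Balance equations π_j = Σ_i π_i·P[i][j]:
  π_0 = 1/8·π_0 + 3/8·π_1 + 1/4·π_2
  π_1 = 5/8·π_0 + 1/4·π_1 + 1/2·π_2
  normalize: π_0 + π_1 + π_2 = 1
Solving the linear system gives exactly π = [24/89, 38/89, 27/89].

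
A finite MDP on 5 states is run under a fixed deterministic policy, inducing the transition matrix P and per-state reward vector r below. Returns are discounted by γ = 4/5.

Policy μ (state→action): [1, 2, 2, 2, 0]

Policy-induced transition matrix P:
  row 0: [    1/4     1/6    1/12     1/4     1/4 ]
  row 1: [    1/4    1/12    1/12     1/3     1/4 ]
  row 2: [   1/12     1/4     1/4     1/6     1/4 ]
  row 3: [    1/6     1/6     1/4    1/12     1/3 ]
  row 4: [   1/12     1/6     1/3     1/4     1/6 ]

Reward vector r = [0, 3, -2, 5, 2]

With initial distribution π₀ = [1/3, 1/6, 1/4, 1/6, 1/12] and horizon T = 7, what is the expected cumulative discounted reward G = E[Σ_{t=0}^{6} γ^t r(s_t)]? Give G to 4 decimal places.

t=0: π = [0.3333, 0.1667, 0.2500, 0.1667, 0.0833], E[r] = 1.0000, γ^t·E[r] = 1.000000, running G = 1.000000
t=1: π = [0.1806, 0.1736, 0.1736, 0.2153, 0.2569], E[r] = 1.7639, γ^t·E[r] = 1.411111, running G = 2.411111
t=2: π = [0.1603, 0.1667, 0.2124, 0.2141, 0.2465], E[r] = 1.6389, γ^t·E[r] = 1.048889, running G = 3.460000
t=3: π = [0.1557, 0.1705, 0.2160, 0.2105, 0.2473], E[r] = 1.6264, γ^t·E[r] = 0.832741, running G = 4.292741
t=4: π = [0.1552, 0.1705, 0.2163, 0.2111, 0.2469], E[r] = 1.6284, γ^t·E[r] = 0.666973, running G = 4.959714
t=5: π = [0.1552, 0.1705, 0.2163, 0.2110, 0.2470], E[r] = 1.6279, γ^t·E[r] = 0.533423, running G = 5.493137
t=6: π = [0.1552, 0.1705, 0.2163, 0.2110, 0.2470], E[r] = 1.6279, γ^t·E[r] = 0.426751, running G = 5.919887

G = 5.9199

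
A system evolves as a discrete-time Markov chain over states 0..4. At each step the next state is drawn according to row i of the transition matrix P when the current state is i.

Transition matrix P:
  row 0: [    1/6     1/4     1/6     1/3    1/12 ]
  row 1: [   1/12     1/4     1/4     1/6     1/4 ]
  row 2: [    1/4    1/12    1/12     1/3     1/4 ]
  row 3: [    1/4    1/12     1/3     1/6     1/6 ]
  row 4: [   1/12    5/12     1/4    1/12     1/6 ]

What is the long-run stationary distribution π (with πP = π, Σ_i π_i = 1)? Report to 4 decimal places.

π = [0.1697, 0.2092, 0.2176, 0.2155, 0.1881]

Balance equations π_j = Σ_i π_i·P[i][j]:
  π_0 = 1/6·π_0 + 1/12·π_1 + 1/4·π_2 + 1/4·π_3 + 1/12·π_4
  π_1 = 1/4·π_0 + 1/4·π_1 + 1/12·π_2 + 1/12·π_3 + 5/12·π_4
  π_2 = 1/6·π_0 + 1/4·π_1 + 1/12·π_2 + 1/3·π_3 + 1/4·π_4
  π_3 = 1/3·π_0 + 1/6·π_1 + 1/3·π_2 + 1/6·π_3 + 1/12·π_4
  normalize: π_0 + π_1 + π_2 + π_3 + π_4 = 1
Solving the linear system gives exactly π = [1960/11553, 1611/7702, 5027/23106, 830/3851, 2173/11553].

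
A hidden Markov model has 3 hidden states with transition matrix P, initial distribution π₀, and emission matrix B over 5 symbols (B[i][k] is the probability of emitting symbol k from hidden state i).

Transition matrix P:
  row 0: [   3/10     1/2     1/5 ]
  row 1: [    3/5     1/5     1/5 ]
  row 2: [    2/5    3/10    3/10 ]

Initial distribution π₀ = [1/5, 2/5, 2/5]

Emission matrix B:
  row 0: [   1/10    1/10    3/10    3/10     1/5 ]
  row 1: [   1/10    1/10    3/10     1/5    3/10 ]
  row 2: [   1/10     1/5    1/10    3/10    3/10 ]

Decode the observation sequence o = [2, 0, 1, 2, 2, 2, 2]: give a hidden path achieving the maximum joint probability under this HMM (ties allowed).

t=0: δ = [6.000e-02, 1.200e-01, 4.000e-02]  (obs o_0=2)
t=1: δ = [7.200e-03, 3.000e-03, 2.400e-03]  ψ = [1, 0, 1]  (obs o_1=0)
t=2: δ = [2.160e-04, 3.600e-04, 2.880e-04]  ψ = [0, 0, 0]  (obs o_2=1)
t=3: δ = [6.480e-05, 3.240e-05, 8.640e-06]  ψ = [1, 0, 2]  (obs o_3=2)
t=4: δ = [5.832e-06, 9.720e-06, 1.296e-06]  ψ = [0, 0, 0]  (obs o_4=2)
t=5: δ = [1.750e-06, 8.748e-07, 1.944e-07]  ψ = [1, 0, 1]  (obs o_5=2)
t=6: δ = [1.575e-07, 2.624e-07, 3.499e-08]  ψ = [0, 0, 0]  (obs o_6=2)
backtrack: best end state = 1; path = [1, 0, 1, 0, 1, 0, 1]

path = [1, 0, 1, 0, 1, 0, 1]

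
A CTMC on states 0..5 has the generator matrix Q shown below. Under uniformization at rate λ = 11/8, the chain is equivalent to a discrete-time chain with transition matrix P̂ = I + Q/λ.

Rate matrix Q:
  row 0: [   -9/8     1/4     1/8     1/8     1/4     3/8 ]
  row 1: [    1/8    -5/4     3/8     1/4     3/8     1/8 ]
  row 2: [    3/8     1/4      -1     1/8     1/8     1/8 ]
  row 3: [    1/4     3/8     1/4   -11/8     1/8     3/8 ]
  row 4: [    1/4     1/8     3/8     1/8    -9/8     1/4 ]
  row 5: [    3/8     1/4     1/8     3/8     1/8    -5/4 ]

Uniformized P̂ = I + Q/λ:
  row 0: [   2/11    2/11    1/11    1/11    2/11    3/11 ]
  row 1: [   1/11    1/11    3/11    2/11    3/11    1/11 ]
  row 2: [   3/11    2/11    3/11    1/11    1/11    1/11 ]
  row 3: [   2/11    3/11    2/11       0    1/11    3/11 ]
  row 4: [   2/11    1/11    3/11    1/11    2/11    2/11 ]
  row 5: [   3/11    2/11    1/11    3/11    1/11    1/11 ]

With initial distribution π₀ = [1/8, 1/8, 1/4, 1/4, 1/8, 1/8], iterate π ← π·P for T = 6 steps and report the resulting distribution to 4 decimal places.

π = [0.1995, 0.1643, 0.1954, 0.1243, 0.1528, 0.1637]

t=0: π = [0.1250, 0.1250, 0.2500, 0.2500, 0.1250, 0.1250]
t=1: π = [0.2045, 0.1818, 0.2045, 0.1023, 0.1364, 0.1705]
t=2: π = [0.1994, 0.1622, 0.1952, 0.1291, 0.1550, 0.1591]
t=3: π = [0.1993, 0.1647, 0.1958, 0.1228, 0.1526, 0.1647]
t=4: π = [0.1996, 0.1641, 0.1954, 0.1247, 0.1528, 0.1634]
t=5: π = [0.1995, 0.1643, 0.1954, 0.1242, 0.1528, 0.1638]
t=6: π = [0.1995, 0.1643, 0.1954, 0.1243, 0.1528, 0.1637]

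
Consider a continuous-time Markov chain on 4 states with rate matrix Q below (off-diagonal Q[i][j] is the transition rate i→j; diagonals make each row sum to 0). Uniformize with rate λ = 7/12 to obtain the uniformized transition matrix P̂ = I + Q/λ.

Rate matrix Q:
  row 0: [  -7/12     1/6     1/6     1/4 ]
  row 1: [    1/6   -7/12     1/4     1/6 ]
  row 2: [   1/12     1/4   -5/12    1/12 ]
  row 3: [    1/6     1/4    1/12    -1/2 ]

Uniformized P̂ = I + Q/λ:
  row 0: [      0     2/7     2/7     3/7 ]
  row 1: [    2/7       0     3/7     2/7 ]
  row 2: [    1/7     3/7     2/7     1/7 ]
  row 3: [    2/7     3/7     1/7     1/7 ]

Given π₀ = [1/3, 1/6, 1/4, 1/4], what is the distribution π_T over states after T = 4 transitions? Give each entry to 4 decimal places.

π = [0.1909, 0.2810, 0.2918, 0.2364]

t=0: π = [0.3333, 0.1667, 0.2500, 0.2500]
t=1: π = [0.1548, 0.3095, 0.2738, 0.2619]
t=2: π = [0.2024, 0.2738, 0.2925, 0.2313]
t=3: π = [0.1861, 0.2823, 0.2918, 0.2398]
t=4: π = [0.1909, 0.2810, 0.2918, 0.2364]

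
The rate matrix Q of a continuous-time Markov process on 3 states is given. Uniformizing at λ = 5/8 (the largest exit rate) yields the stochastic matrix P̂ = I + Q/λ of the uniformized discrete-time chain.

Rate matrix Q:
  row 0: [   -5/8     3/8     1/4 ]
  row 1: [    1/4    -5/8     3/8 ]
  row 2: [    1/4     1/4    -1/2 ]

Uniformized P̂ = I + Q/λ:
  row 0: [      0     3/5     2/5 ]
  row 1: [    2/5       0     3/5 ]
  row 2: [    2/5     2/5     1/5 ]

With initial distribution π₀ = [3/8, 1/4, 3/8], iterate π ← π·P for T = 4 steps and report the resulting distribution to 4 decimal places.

π = [0.2880, 0.3200, 0.3920]

t=0: π = [0.3750, 0.2500, 0.3750]
t=1: π = [0.2500, 0.3750, 0.3750]
t=2: π = [0.3000, 0.3000, 0.4000]
t=3: π = [0.2800, 0.3400, 0.3800]
t=4: π = [0.2880, 0.3200, 0.3920]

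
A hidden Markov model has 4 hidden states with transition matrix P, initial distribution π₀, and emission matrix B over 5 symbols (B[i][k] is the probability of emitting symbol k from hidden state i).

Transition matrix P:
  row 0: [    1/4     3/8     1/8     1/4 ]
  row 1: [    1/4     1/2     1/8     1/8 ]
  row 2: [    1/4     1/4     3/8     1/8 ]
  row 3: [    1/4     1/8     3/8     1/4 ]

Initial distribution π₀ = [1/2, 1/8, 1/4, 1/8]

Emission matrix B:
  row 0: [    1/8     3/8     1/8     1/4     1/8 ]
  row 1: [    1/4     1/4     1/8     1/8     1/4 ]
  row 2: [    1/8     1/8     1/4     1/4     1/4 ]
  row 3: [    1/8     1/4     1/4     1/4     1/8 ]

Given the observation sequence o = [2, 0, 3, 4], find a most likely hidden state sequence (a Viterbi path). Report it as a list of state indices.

t=0: δ = [6.250e-02, 1.562e-02, 6.250e-02, 3.125e-02]  (obs o_0=2)
t=1: δ = [1.953e-03, 5.859e-03, 2.930e-03, 1.953e-03]  ψ = [0, 0, 2, 0]  (obs o_1=0)
t=2: δ = [3.662e-04, 3.662e-04, 2.747e-04, 1.831e-04]  ψ = [1, 1, 2, 1]  (obs o_2=3)
t=3: δ = [1.144e-05, 4.578e-05, 2.575e-05, 1.144e-05]  ψ = [0, 1, 2, 0]  (obs o_3=4)
backtrack: best end state = 1; path = [0, 1, 1, 1]

path = [0, 1, 1, 1]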